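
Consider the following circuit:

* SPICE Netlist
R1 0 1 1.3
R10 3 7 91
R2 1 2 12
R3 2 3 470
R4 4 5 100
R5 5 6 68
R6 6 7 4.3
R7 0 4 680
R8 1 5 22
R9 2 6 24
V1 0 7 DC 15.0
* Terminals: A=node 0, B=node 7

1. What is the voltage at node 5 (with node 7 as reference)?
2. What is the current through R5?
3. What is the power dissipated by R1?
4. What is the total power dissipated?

Nodal analysis, taking node 7 as the 0 V reference.
Source V1 fixes V_0 = 15 V.
KCL at each unknown node (sum of currents leaving = 0; resistances in Ω):
  Node 1: (V_1 - 15)/1.3 + (V_1 - V_2)/12 + (V_1 - V_5)/22 = 0
  Node 2: (V_2 - V_1)/12 + (V_2 - V_3)/470 + (V_2 - V_6)/24 = 0
  Node 3: (V_3 - V_2)/470 + (V_3 - 0)/91 = 0
  Node 4: (V_4 - V_5)/100 + (V_4 - 15)/680 = 0
  Node 5: (V_5 - V_4)/100 + (V_5 - V_6)/68 + (V_5 - V_1)/22 = 0
  Node 6: (V_6 - V_5)/68 + (V_6 - 0)/4.3 + (V_6 - V_2)/24 = 0
Collecting terms (coefficients in siemens):
  0.898·V_1 - 0.08333·V_2 - 0.04545·V_5 = 11.54
  0.1271·V_2 - 0.08333·V_1 - 0.002128·V_3 - 0.04167·V_6 = 0
  0.01312·V_3 - 0.002128·V_2 = 0
  0.01147·V_4 - 0.01·V_5 = 0.02206
  0.07016·V_5 - 0.04545·V_1 - 0.01·V_4 - 0.01471·V_6 = 0
  0.2889·V_6 - 0.04167·V_2 - 0.01471·V_5 = 0
Solving these 6 simultaneous equations (Gaussian elimination) gives:
  V_1 = 14.37 V, V_2 = 10.11 V, V_3 = 1.64 V, V_4 = 11.89 V
  V_5 = 11.43 V, V_6 = 2.04 V
Part 1:
  Read off the nodal solution: V_5 = 11.43 V
Part 2:
  I_R5 = (V_5 - V_6)/R5 = (11.43 - 2.04)/68 = 0.1381 A
  Magnitude: I_R5 = 0.1381 A
Part 3:
  I_R1 = (V_0 - V_1)/R1 = (15 - 14.37)/1.3 = 0.4879 A
  P_R1 = I_R1² × R1 = (0.4879)² × 1.3 = 0.3094 W
Part 4:
  Power in each resistor, P = (ΔV)²/R:
    P_R1 = (15 - 14.37)²/1.3 = 0.3094 W
    P_R2 = (14.37 - 10.11)²/12 = 1.507 W
    P_R3 = (10.11 - 1.64)²/470 = 0.1527 W
    P_R4 = (11.89 - 11.43)²/100 = 0.002096 W
    P_R5 = (11.43 - 2.04)²/68 = 1.296 W
    P_R6 = (2.04 - 0)²/4.3 = 0.9679 W
    P_R7 = (15 - 11.89)²/680 = 0.01425 W
    P_R8 = (14.37 - 11.43)²/22 = 0.392 W
    P_R9 = (10.11 - 2.04)²/24 = 2.715 W
    P_R10 = (1.64 - 0)²/91 = 0.02957 W
  P_total = P_R1 + P_R2 + P_R3 + P_R4 + P_R5 + P_R6 + P_R7 + P_R8 + P_R9 + P_R10 = 7.387 W

Final answers:
1. V_5 = 11.43 V
2. I_R5 = 0.1381 A
3. P_R1 = 0.3094 W
4. P_total = 7.387 W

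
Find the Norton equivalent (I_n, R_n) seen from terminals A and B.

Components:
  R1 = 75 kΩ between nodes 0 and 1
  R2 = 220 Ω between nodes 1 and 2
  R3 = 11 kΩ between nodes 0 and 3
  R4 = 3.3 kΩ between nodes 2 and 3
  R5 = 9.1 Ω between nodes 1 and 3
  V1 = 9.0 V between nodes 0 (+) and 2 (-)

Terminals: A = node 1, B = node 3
Find the Thévenin equivalent first; then I_n = V_th/R_th and R_n = R_th.
Step 1 — V_th is the open-circuit voltage V_A - V_B (nothing connected across the terminals).
Nodal analysis, taking node 2 as the 0 V reference.
Source V1 fixes V_0 = 9 V.
KCL at each unknown node (sum of currents leaving = 0; resistances in Ω):
  Node 1: (V_1 - 9)/75000 + (V_1 - 0)/220 + (V_1 - V_3)/9.1 = 0
  Node 3: (V_3 - 9)/11000 + (V_3 - 0)/3300 + (V_3 - V_1)/9.1 = 0
Collecting terms (coefficients in siemens):
  0.1144·V_1 - 0.1099·V_3 = 0.00012
  0.1103·V_3 - 0.1099·V_1 = 0.0008182
Determinant D = (0.1144)(0.1103) - (-0.1099)(-0.1099) = 0.0005461
V_1 = [(0.00012)(0.1103) - (-0.1099)(0.0008182)]/D = 0.1889 V
V_3 = [(0.1144)(0.0008182) - (0.00012)(-0.1099)]/D = 0.1956 V
V_th = V_1 - V_3 = 0.1889 - 0.1956 = -0.006744 V
Step 2 — R_th: zero the source — replace V1 by a short circuit (node 2 merges into node 0) — and find the resistance seen between A (node 1) and B (node 3).
Reduce the network between node 1 (A) and node 3 (B) by series/parallel combination:
  Rp1 = R1 ‖ R2 (parallel, both between nodes 0 and 1) = 1/(1/75000 + 1/220) = 219.4 Ω
  Rp2 = R3 ‖ R4 (parallel, both between nodes 0 and 3) = 1/(1/11000 + 1/3300) = 2538 Ω
  Rs1 = Rp1 + Rp2 (series, joined only at node 0) = 219.4 + 2538 = 2758 Ω
  Rp3 = R5 ‖ Rs1 (parallel, both between nodes 1 and 3) = 1/(1/9.1 + 1/2758) = 9.07 Ω
R_th = 9.07 Ω
I_n = V_th/R_th = -0.006744/9.07 = -0.0007436 A, and R_n = R_th = 9.07 Ω

Final answer: I_n = -0.0007436 A, R_n = 9.07 Ω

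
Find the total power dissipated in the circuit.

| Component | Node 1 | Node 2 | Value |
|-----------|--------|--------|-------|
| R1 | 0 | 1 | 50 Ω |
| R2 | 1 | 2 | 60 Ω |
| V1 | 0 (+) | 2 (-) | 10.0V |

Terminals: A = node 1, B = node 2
Nodal analysis, taking node 2 as the 0 V reference.
Source V1 fixes V_0 = 10 V.
KCL at each unknown node (sum of currents leaving = 0; resistances in Ω):
  Node 1: (V_1 - 10)/50 + (V_1 - 0)/60 = 0
Collecting terms: 0.03667 × V_1 = 0.2  =>  V_1 = 5.455 V
Power in each resistor, P = (ΔV)²/R:
  P_R1 = (10 - 5.455)²/50 = 0.4132 W
  P_R2 = (5.455 - 0)²/60 = 0.4959 W
P_total = P_R1 + P_R2 = 0.9091 W

Final answer: 0.9091 W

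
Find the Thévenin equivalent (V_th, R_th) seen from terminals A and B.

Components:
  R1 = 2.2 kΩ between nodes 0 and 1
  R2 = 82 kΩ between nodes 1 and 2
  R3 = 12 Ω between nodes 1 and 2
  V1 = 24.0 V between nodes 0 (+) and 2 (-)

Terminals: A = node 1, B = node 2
Step 1 — V_th is the open-circuit voltage V_A - V_B (nothing connected across the terminals).
Nodal analysis, taking node 2 as the 0 V reference.
Source V1 fixes V_0 = 24 V.
KCL at each unknown node (sum of currents leaving = 0; resistances in Ω):
  Node 1: (V_1 - 24)/2200 + (V_1 - 0)/82000 + (V_1 - 0)/12 = 0
Collecting terms: 0.0838 × V_1 = 0.01091  =>  V_1 = 0.1302 V
V_th = V_1 - V_2 = 0.1302 - 0 = 0.1302 V
Step 2 — R_th: zero the source — replace V1 by a short circuit (node 2 merges into node 0) — and find the resistance seen between A (node 1) and B (node 0).
Reduce the network between node 1 (A) and node 0 (B) by series/parallel combination:
  Rp1 = R1 ‖ R2 ‖ R3 (parallel, all between nodes 0 and 1) = 1/(1/2200 + 1/82000 + 1/12) = 11.93 Ω
R_th = 11.93 Ω

Final answer: V_th = 0.1302 V, R_th = 11.93 Ω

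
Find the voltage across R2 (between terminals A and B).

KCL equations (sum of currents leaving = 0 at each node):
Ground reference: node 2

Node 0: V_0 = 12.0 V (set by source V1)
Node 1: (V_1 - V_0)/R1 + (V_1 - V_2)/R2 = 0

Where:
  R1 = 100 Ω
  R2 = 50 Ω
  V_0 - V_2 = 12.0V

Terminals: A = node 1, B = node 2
R1 and R2 are in series across V1 (node 0 → node 1 → node 2), and the output A–B is taken across R2, so this is a voltage divider.
Series current: I = V1/(R1 + R2) = 12/(100 + 50) = 12/150 = 0.08 A
V_R2 = I × R2 = V1 × R2/(R1 + R2) = 12 × 50/150 = 4 V

Final answer: 4 V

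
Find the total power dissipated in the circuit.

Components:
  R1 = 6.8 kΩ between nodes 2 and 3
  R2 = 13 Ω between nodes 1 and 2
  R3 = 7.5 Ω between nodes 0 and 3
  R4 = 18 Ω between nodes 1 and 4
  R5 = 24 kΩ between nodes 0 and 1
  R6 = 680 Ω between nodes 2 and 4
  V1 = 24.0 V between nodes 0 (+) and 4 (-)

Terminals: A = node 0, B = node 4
Nodal analysis, taking node 4 as the 0 V reference.
Source V1 fixes V_0 = 24 V.
KCL at each unknown node (sum of currents leaving = 0; resistances in Ω):
  Node 1: (V_1 - V_2)/13 + (V_1 - 0)/18 + (V_1 - 24)/24000 = 0
  Node 2: (V_2 - V_3)/6800 + (V_2 - V_1)/13 + (V_2 - 0)/680 = 0
  Node 3: (V_3 - V_2)/6800 + (V_3 - 24)/7.5 = 0
Collecting terms (coefficients in siemens):
  0.1325·V_1 - 0.07692·V_2 = 0.001
  0.07854·V_2 - 0.07692·V_1 - 0.0001471·V_3 = 0
  0.1335·V_3 - 0.0001471·V_2 = 3.2
Solving these 3 simultaneous equations (Gaussian elimination) gives:
  V_1 = 0.07787 V, V_2 = 0.1212 V, V_3 = 23.97 V
Power in each resistor, P = (ΔV)²/R:
  P_R1 = (0.1212 - 23.97)²/6800 = 0.08367 W
  P_R2 = (0.07787 - 0.1212)²/13 = 0.0001441 W
  P_R3 = (24 - 23.97)²/7.5 = 0.00009228 W
  P_R4 = (0.07787 - 0)²/18 = 0.0003369 W
  P_R5 = (24 - 0.07787)²/24000 = 0.02384 W
  P_R6 = (0.1212 - 0)²/680 = 0.00002159 W
P_total = P_R1 + P_R2 + P_R3 + P_R4 + P_R5 + P_R6 = 0.1081 W

Final answer: 0.1081 W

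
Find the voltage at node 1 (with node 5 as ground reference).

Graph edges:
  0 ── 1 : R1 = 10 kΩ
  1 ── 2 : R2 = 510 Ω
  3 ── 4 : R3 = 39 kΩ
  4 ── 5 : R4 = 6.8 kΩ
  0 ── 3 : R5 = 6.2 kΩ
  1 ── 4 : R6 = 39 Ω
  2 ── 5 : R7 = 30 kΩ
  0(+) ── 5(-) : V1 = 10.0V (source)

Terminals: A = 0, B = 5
Nodal analysis, taking node 5 as the 0 V reference.
Source V1 fixes V_0 = 10 V.
KCL at each unknown node (sum of currents leaving = 0; resistances in Ω):
  Node 1: (V_1 - 10)/10000 + (V_1 - V_2)/510 + (V_1 - V_4)/39 = 0
  Node 2: (V_2 - V_1)/510 + (V_2 - 0)/30000 = 0
  Node 3: (V_3 - V_4)/39000 + (V_3 - 10)/6200 = 0
  Node 4: (V_4 - V_3)/39000 + (V_4 - 0)/6800 + (V_4 - V_1)/39 = 0
Collecting terms (coefficients in siemens):
  0.0277·V_1 - 0.001961·V_2 - 0.02564·V_4 = 0.001
  0.001994·V_2 - 0.001961·V_1 = 0
  0.0001869·V_3 - 0.00002564·V_4 = 0.001613
  0.02581·V_4 - 0.02564·V_1 - 0.00002564·V_3 = 0
Solving these 4 simultaneous equations (Gaussian elimination) gives:
  V_1 = 4.054 V, V_2 = 3.987 V, V_3 = 9.182 V, V_4 = 4.036 V
The requested potential is V_1 = 4.054 V.

Final answer: V_1 = 4.054 V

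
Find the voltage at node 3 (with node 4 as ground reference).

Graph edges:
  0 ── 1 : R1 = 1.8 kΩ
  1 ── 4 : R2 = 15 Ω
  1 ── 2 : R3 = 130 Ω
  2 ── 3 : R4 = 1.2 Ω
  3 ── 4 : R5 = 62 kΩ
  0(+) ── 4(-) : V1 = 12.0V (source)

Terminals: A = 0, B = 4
Nodal analysis, taking node 4 as the 0 V reference.
Source V1 fixes V_0 = 12 V.
KCL at each unknown node (sum of currents leaving = 0; resistances in Ω):
  Node 1: (V_1 - 12)/1800 + (V_1 - 0)/15 + (V_1 - V_2)/130 = 0
  Node 2: (V_2 - V_1)/130 + (V_2 - V_3)/1.2 = 0
  Node 3: (V_3 - V_2)/1.2 + (V_3 - 0)/62000 = 0
Collecting terms (coefficients in siemens):
  0.07491·V_1 - 0.007692·V_2 = 0.006667
  0.841·V_2 - 0.007692·V_1 - 0.8333·V_3 = 0
  0.8333·V_3 - 0.8333·V_2 = 0
Solving these 3 simultaneous equations (Gaussian elimination) gives:
  V_1 = 0.09915 V, V_2 = 0.09894 V, V_3 = 0.09894 V
The requested potential is V_3 = 0.09894 V.

Final answer: V_3 = 0.09894 V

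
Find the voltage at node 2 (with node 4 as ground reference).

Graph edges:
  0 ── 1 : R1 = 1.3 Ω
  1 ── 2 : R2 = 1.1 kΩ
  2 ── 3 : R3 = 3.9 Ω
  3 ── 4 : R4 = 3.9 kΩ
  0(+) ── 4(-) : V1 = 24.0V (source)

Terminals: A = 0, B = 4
Nodal analysis, taking node 4 as the 0 V reference.
Source V1 fixes V_0 = 24 V.
KCL at each unknown node (sum of currents leaving = 0; resistances in Ω):
  Node 1: (V_1 - 24)/1.3 + (V_1 - V_2)/1100 = 0
  Node 2: (V_2 - V_1)/1100 + (V_2 - V_3)/3.9 = 0
  Node 3: (V_3 - V_2)/3.9 + (V_3 - 0)/3900 = 0
Collecting terms (coefficients in siemens):
  0.7701·V_1 - 0.0009091·V_2 = 18.46
  0.2573·V_2 - 0.0009091·V_1 - 0.2564·V_3 = 0
  0.2567·V_3 - 0.2564·V_2 = 0
Solving these 3 simultaneous equations (Gaussian elimination) gives:
  V_1 = 23.99 V, V_2 = 18.72 V, V_3 = 18.7 V
The requested potential is V_2 = 18.72 V.

Final answer: V_2 = 18.72 V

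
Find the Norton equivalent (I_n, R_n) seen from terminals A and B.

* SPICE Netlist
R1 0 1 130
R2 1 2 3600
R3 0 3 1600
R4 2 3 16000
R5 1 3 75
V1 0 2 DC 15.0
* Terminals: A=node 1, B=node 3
Find the Thévenin equivalent first; then I_n = V_th/R_th and R_n = R_th.
Step 1 — V_th is the open-circuit voltage V_A - V_B (nothing connected across the terminals).
Nodal analysis, taking node 2 as the 0 V reference.
Source V1 fixes V_0 = 15 V.
KCL at each unknown node (sum of currents leaving = 0; resistances in Ω):
  Node 1: (V_1 - 15)/130 + (V_1 - 0)/3600 + (V_1 - V_3)/75 = 0
  Node 3: (V_3 - 15)/1600 + (V_3 - 0)/16000 + (V_3 - V_1)/75 = 0
Collecting terms (coefficients in siemens):
  0.0213·V_1 - 0.01333·V_3 = 0.1154
  0.01402·V_3 - 0.01333·V_1 = 0.009375
Determinant D = (0.0213)(0.01402) - (-0.01333)(-0.01333) = 0.0001209
V_1 = [(0.1154)(0.01402) - (-0.01333)(0.009375)]/D = 14.41 V
V_3 = [(0.0213)(0.009375) - (0.1154)(-0.01333)]/D = 14.38 V
V_th = V_1 - V_3 = 14.41 - 14.38 = 0.0381 V
Step 2 — R_th: zero the source — replace V1 by a short circuit (node 2 merges into node 0) — and find the resistance seen between A (node 1) and B (node 3).
Reduce the network between node 1 (A) and node 3 (B) by series/parallel combination:
  Rp1 = R1 ‖ R2 (parallel, both between nodes 0 and 1) = 1/(1/130 + 1/3600) = 125.5 Ω
  Rp2 = R3 ‖ R4 (parallel, both between nodes 0 and 3) = 1/(1/1600 + 1/16000) = 1455 Ω
  Rs1 = Rp1 + Rp2 (series, joined only at node 0) = 125.5 + 1455 = 1580 Ω
  Rp3 = R5 ‖ Rs1 (parallel, both between nodes 1 and 3) = 1/(1/75 + 1/1580) = 71.6 Ω
R_th = 71.6 Ω
I_n = V_th/R_th = 0.0381/71.6 = 0.0005322 A, and R_n = R_th = 71.6 Ω

Final answer: I_n = 0.0005322 A, R_n = 71.6 Ω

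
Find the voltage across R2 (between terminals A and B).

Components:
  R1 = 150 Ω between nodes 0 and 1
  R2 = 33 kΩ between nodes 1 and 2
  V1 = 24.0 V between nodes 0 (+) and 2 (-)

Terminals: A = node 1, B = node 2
R1 and R2 are in series across V1 (node 0 → node 1 → node 2), and the output A–B is taken across R2, so this is a voltage divider.
Series current: I = V1/(R1 + R2) = 24/(150 + 33000) = 24/33150 = 0.000724 A
V_R2 = I × R2 = V1 × R2/(R1 + R2) = 24 × 33000/33150 = 23.89 V

Final answer: 23.89 V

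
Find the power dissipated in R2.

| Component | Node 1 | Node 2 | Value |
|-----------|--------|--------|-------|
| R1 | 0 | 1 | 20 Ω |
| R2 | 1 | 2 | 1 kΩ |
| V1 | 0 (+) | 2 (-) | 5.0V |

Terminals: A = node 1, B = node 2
Nodal analysis, taking node 2 as the 0 V reference.
Source V1 fixes V_0 = 5 V.
KCL at each unknown node (sum of currents leaving = 0; resistances in Ω):
  Node 1: (V_1 - 5)/20 + (V_1 - 0)/1000 = 0
Collecting terms: 0.051 × V_1 = 0.25  =>  V_1 = 4.902 V
I_R2 = (V_1 - V_2)/R2 = (4.902 - 0)/1000 = 0.004902 A
P_R2 = I_R2² × R2 = (0.004902)² × 1000 = 0.02403 W

Final answer: 0.02403 W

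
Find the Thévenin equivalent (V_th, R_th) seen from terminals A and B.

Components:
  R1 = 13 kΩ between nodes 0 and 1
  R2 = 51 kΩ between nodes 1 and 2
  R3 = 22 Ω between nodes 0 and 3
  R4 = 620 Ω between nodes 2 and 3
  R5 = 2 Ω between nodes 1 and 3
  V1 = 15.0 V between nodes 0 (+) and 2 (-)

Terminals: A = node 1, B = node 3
Step 1 — V_th is the open-circuit voltage V_A - V_B (nothing connected across the terminals).
Nodal analysis, taking node 2 as the 0 V reference.
Source V1 fixes V_0 = 15 V.
KCL at each unknown node (sum of currents leaving = 0; resistances in Ω):
  Node 1: (V_1 - 15)/13000 + (V_1 - 0)/51000 + (V_1 - V_3)/2 = 0
  Node 3: (V_3 - 15)/22 + (V_3 - 0)/620 + (V_3 - V_1)/2 = 0
Collecting terms (coefficients in siemens):
  0.5001·V_1 - 0.5·V_3 = 0.001154
  0.5471·V_3 - 0.5·V_1 = 0.6818
Determinant D = (0.5001)(0.5471) - (-0.5)(-0.5) = 0.02359
V_1 = [(0.001154)(0.5471) - (-0.5)(0.6818)]/D = 14.48 V
V_3 = [(0.5001)(0.6818) - (0.001154)(-0.5)]/D = 14.48 V
V_th = V_1 - V_3 = 14.48 - 14.48 = -0.0004879 V
Step 2 — R_th: zero the source — replace V1 by a short circuit (node 2 merges into node 0) — and find the resistance seen between A (node 1) and B (node 3).
Reduce the network between node 1 (A) and node 3 (B) by series/parallel combination:
  Rp1 = R1 ‖ R2 (parallel, both between nodes 0 and 1) = 1/(1/13000 + 1/51000) = 10360 Ω
  Rp2 = R3 ‖ R4 (parallel, both between nodes 0 and 3) = 1/(1/22 + 1/620) = 21.25 Ω
  Rs1 = Rp1 + Rp2 (series, joined only at node 0) = 10360 + 21.25 = 10380 Ω
  Rp3 = R5 ‖ Rs1 (parallel, both between nodes 1 and 3) = 1/(1/2 + 1/10380) = 2 Ω
R_th = 2 Ω

Final answer: V_th = -0.0004879 V, R_th = 2 Ω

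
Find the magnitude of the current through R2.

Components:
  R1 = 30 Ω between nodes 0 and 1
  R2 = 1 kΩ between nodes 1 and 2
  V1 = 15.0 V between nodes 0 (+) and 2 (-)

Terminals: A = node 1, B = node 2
Nodal analysis, taking node 2 as the 0 V reference.
Source V1 fixes V_0 = 15 V.
KCL at each unknown node (sum of currents leaving = 0; resistances in Ω):
  Node 1: (V_1 - 15)/30 + (V_1 - 0)/1000 = 0
Collecting terms: 0.03433 × V_1 = 0.5  =>  V_1 = 14.56 V
I_R2 = (V_1 - V_2)/R2 = (14.56 - 0)/1000 = 0.01456 A
|I_R2| = 0.01456 A

Final answer: |I_R2| = 0.01456 A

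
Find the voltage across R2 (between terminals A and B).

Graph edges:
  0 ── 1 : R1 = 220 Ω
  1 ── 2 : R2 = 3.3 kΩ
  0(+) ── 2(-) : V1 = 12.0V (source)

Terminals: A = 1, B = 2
R1 and R2 are in series across V1 (node 0 → node 1 → node 2), and the output A–B is taken across R2, so this is a voltage divider.
Series current: I = V1/(R1 + R2) = 12/(220 + 3300) = 12/3520 = 0.003409 A
V_R2 = I × R2 = V1 × R2/(R1 + R2) = 12 × 3300/3520 = 11.25 V

Final answer: 11.25 V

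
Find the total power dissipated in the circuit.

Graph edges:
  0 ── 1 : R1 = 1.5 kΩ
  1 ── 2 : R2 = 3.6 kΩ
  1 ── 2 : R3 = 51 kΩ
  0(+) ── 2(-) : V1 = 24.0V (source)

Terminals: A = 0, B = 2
Nodal analysis, taking node 2 as the 0 V reference.
Source V1 fixes V_0 = 24 V.
KCL at each unknown node (sum of currents leaving = 0; resistances in Ω):
  Node 1: (V_1 - 24)/1500 + (V_1 - 0)/3600 + (V_1 - 0)/51000 = 0
Collecting terms: 0.0009641 × V_1 = 0.016  =>  V_1 = 16.6 V
Power in each resistor, P = (ΔV)²/R:
  P_R1 = (24 - 16.6)²/1500 = 0.03654 W
  P_R2 = (16.6 - 0)²/3600 = 0.07651 W
  P_R3 = (16.6 - 0)²/51000 = 0.005401 W
P_total = P_R1 + P_R2 + P_R3 = 0.1185 W

Final answer: 0.1185 W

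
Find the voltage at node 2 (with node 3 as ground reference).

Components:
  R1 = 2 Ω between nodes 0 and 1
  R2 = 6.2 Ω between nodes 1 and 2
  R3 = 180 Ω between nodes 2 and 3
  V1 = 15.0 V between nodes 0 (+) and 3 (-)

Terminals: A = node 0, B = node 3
Nodal analysis, taking node 3 as the 0 V reference.
Source V1 fixes V_0 = 15 V.
KCL at each unknown node (sum of currents leaving = 0; resistances in Ω):
  Node 1: (V_1 - 15)/2 + (V_1 - V_2)/6.2 = 0
  Node 2: (V_2 - V_1)/6.2 + (V_2 - 0)/180 = 0
Collecting terms (coefficients in siemens):
  0.6613·V_1 - 0.1613·V_2 = 7.5
  0.1668·V_2 - 0.1613·V_1 = 0
Determinant D = (0.6613)(0.1668) - (-0.1613)(-0.1613) = 0.08432
V_1 = [(7.5)(0.1668) - (-0.1613)(0)]/D = 14.84 V
V_2 = [(0.6613)(0) - (7.5)(-0.1613)]/D = 14.35 V
The requested potential is V_2 = 14.35 V.

Final answer: V_2 = 14.35 V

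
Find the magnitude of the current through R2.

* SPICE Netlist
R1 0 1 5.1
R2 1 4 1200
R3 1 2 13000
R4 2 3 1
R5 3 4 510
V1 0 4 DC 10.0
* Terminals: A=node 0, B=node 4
Nodal analysis, taking node 4 as the 0 V reference.
Source V1 fixes V_0 = 10 V.
KCL at each unknown node (sum of currents leaving = 0; resistances in Ω):
  Node 1: (V_1 - 10)/5.1 + (V_1 - 0)/1200 + (V_1 - V_2)/13000 = 0
  Node 2: (V_2 - V_1)/13000 + (V_2 - V_3)/1 = 0
  Node 3: (V_3 - V_2)/1 + (V_3 - 0)/510 = 0
Collecting terms (coefficients in siemens):
  0.197·V_1 - 0.00007692·V_2 = 1.961
  1·V_2 - 0.00007692·V_1 - 1·V_3 = 0
  1.002·V_3 - 1·V_2 = 0
Solving these 3 simultaneous equations (Gaussian elimination) gives:
  V_1 = 9.954 V, V_2 = 0.3765 V, V_3 = 0.3757 V
I_R2 = (V_1 - V_4)/R2 = (9.954 - 0)/1200 = 0.008295 A
|I_R2| = 0.008295 A

Final answer: |I_R2| = 0.008295 A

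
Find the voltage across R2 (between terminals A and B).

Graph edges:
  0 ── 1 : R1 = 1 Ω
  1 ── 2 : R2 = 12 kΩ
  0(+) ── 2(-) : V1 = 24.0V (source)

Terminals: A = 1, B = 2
R1 and R2 are in series across V1 (node 0 → node 1 → node 2), and the output A–B is taken across R2, so this is a voltage divider.
Series current: I = V1/(R1 + R2) = 24/(1 + 12000) = 24/12000 = 0.002 A
V_R2 = I × R2 = V1 × R2/(R1 + R2) = 24 × 12000/12000 = 24 V

Final answer: 24 V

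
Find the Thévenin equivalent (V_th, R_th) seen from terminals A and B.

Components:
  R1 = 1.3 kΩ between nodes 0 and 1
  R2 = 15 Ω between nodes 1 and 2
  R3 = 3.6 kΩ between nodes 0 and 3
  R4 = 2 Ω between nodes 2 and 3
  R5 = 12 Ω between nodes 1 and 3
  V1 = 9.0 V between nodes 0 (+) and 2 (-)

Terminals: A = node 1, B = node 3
Step 1 — V_th is the open-circuit voltage V_A - V_B (nothing connected across the terminals).
Nodal analysis, taking node 2 as the 0 V reference.
Source V1 fixes V_0 = 9 V.
KCL at each unknown node (sum of currents leaving = 0; resistances in Ω):
  Node 1: (V_1 - 9)/1300 + (V_1 - 0)/15 + (V_1 - V_3)/12 = 0
  Node 3: (V_3 - 9)/3600 + (V_3 - 0)/2 + (V_3 - V_1)/12 = 0
Collecting terms (coefficients in siemens):
  0.1508·V_1 - 0.08333·V_3 = 0.006923
  0.5836·V_3 - 0.08333·V_1 = 0.0025
Determinant D = (0.1508)(0.5836) - (-0.08333)(-0.08333) = 0.08105
V_1 = [(0.006923)(0.5836) - (-0.08333)(0.0025)]/D = 0.05242 V
V_3 = [(0.1508)(0.0025) - (0.006923)(-0.08333)]/D = 0.01177 V
V_th = V_1 - V_3 = 0.05242 - 0.01177 = 0.04065 V
Step 2 — R_th: zero the source — replace V1 by a short circuit (node 2 merges into node 0) — and find the resistance seen between A (node 1) and B (node 3).
Reduce the network between node 1 (A) and node 3 (B) by series/parallel combination:
  Rp1 = R1 ‖ R2 (parallel, both between nodes 0 and 1) = 1/(1/1300 + 1/15) = 14.83 Ω
  Rp2 = R3 ‖ R4 (parallel, both between nodes 0 and 3) = 1/(1/3600 + 1/2) = 1.999 Ω
  Rs1 = Rp1 + Rp2 (series, joined only at node 0) = 14.83 + 1.999 = 16.83 Ω
  Rp3 = R5 ‖ Rs1 (parallel, both between nodes 1 and 3) = 1/(1/12 + 1/16.83) = 7.005 Ω
R_th = 7.005 Ω

Final answer: V_th = 0.04065 V, R_th = 7.005 Ω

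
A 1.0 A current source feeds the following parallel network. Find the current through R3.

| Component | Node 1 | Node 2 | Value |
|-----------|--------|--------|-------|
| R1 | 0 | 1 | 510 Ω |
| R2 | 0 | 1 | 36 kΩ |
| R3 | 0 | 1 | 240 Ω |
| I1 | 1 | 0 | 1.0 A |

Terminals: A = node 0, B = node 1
All resistors sit directly between nodes 0 and 1, so they are in parallel and share one voltage V; the full source current 1 A splits among them.
1/R_par = 1/510 + 1/36000 + 1/240 = 0.006155 S  =>  R_par = 162.5 Ω
V = I × R_par = 1 × 162.5 = 162.5 V
I_R3 = V/R3 = 162.5/240 = 0.6769 A

Final answer: 0.6769 A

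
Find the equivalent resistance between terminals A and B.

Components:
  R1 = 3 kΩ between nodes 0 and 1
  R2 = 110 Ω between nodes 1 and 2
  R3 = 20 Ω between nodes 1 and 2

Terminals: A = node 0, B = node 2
Reduce the network between node 0 (A) and node 2 (B) by series/parallel combination:
  Rp1 = R2 ‖ R3 (parallel, both between nodes 1 and 2) = 1/(1/110 + 1/20) = 16.92 Ω
  Rs1 = R1 + Rp1 (series, joined only at node 1) = 3000 + 16.92 = 3017 Ω
R_eq = 3.017 kΩ

Final answer: 3.017 kΩ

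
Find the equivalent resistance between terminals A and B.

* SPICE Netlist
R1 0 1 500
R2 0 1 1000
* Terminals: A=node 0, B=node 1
Reduce the network between node 0 (A) and node 1 (B) by series/parallel combination:
  Rp1 = R1 ‖ R2 (parallel, both between nodes 0 and 1) = 1/(1/500 + 1/1000) = 333.3 Ω
R_eq = 333.3 Ω

Final answer: 333.3 Ω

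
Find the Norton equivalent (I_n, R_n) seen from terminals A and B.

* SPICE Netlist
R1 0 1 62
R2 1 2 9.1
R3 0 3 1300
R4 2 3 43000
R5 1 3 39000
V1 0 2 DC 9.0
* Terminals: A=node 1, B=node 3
Find the Thévenin equivalent first; then I_n = V_th/R_th and R_n = R_th.
Step 1 — V_th is the open-circuit voltage V_A - V_B (nothing connected across the terminals).
Nodal analysis, taking node 2 as the 0 V reference.
Source V1 fixes V_0 = 9 V.
KCL at each unknown node (sum of currents leaving = 0; resistances in Ω):
  Node 1: (V_1 - 9)/62 + (V_1 - 0)/9.1 + (V_1 - V_3)/39000 = 0
  Node 3: (V_3 - 9)/1300 + (V_3 - 0)/43000 + (V_3 - V_1)/39000 = 0
Collecting terms (coefficients in siemens):
  0.126·V_1 - 0.00002564·V_3 = 0.1452
  0.0008181·V_3 - 0.00002564·V_1 = 0.006923
Determinant D = (0.126)(0.0008181) - (-0.00002564)(-0.00002564) = 0.0001031
V_1 = [(0.1452)(0.0008181) - (-0.00002564)(0.006923)]/D = 1.153 V
V_3 = [(0.126)(0.006923) - (0.1452)(-0.00002564)]/D = 8.498 V
V_th = V_1 - V_3 = 1.153 - 8.498 = -7.345 V
Step 2 — R_th: zero the source — replace V1 by a short circuit (node 2 merges into node 0) — and find the resistance seen between A (node 1) and B (node 3).
Reduce the network between node 1 (A) and node 3 (B) by series/parallel combination:
  Rp1 = R1 ‖ R2 (parallel, both between nodes 0 and 1) = 1/(1/62 + 1/9.1) = 7.935 Ω
  Rp2 = R3 ‖ R4 (parallel, both between nodes 0 and 3) = 1/(1/1300 + 1/43000) = 1262 Ω
  Rs1 = Rp1 + Rp2 (series, joined only at node 0) = 7.935 + 1262 = 1270 Ω
  Rp3 = R5 ‖ Rs1 (parallel, both between nodes 1 and 3) = 1/(1/39000 + 1/1270) = 1230 Ω
R_th = 1.23 kΩ
I_n = V_th/R_th = -7.345/1230 = -0.005973 A, and R_n = R_th = 1.23 kΩ

Final answer: I_n = -0.005973 A, R_n = 1.23 kΩ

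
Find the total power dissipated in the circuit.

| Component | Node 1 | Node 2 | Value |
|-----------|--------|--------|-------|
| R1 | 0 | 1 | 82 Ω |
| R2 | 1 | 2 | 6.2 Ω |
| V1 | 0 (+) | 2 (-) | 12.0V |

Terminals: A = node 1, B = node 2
Nodal analysis, taking node 2 as the 0 V reference.
Source V1 fixes V_0 = 12 V.
KCL at each unknown node (sum of currents leaving = 0; resistances in Ω):
  Node 1: (V_1 - 12)/82 + (V_1 - 0)/6.2 = 0
Collecting terms: 0.1735 × V_1 = 0.1463  =>  V_1 = 0.8435 V
Power in each resistor, P = (ΔV)²/R:
  P_R1 = (12 - 0.8435)²/82 = 1.518 W
  P_R2 = (0.8435 - 0)²/6.2 = 0.1148 W
P_total = P_R1 + P_R2 = 1.633 W

Final answer: 1.633 W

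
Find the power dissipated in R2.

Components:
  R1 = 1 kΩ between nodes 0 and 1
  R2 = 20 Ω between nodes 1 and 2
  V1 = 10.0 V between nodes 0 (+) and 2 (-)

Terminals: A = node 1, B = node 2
Nodal analysis, taking node 2 as the 0 V reference.
Source V1 fixes V_0 = 10 V.
KCL at each unknown node (sum of currents leaving = 0; resistances in Ω):
  Node 1: (V_1 - 10)/1000 + (V_1 - 0)/20 = 0
Collecting terms: 0.051 × V_1 = 0.01  =>  V_1 = 0.1961 V
I_R2 = (V_1 - V_2)/R2 = (0.1961 - 0)/20 = 0.009804 A
P_R2 = I_R2² × R2 = (0.009804)² × 20 = 0.001922 W

Final answer: 0.001922 W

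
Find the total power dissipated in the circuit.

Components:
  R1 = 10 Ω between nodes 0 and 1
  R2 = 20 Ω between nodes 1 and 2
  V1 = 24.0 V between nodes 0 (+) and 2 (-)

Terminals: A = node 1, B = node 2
Nodal analysis, taking node 2 as the 0 V reference.
Source V1 fixes V_0 = 24 V.
KCL at each unknown node (sum of currents leaving = 0; resistances in Ω):
  Node 1: (V_1 - 24)/10 + (V_1 - 0)/20 = 0
Collecting terms: 0.15 × V_1 = 2.4  =>  V_1 = 16 V
Power in each resistor, P = (ΔV)²/R:
  P_R1 = (24 - 16)²/10 = 6.4 W
  P_R2 = (16 - 0)²/20 = 12.8 W
P_total = P_R1 + P_R2 = 19.2 W

Final answer: 19.2 W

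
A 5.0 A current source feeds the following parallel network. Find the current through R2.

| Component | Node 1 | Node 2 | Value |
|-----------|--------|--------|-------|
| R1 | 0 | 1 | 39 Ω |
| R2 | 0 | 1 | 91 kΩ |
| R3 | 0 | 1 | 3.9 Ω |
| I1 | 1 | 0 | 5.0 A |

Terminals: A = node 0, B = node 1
All resistors sit directly between nodes 0 and 1, so they are in parallel and share one voltage V; the full source current 5 A splits among them.
1/R_par = 1/39 + 1/91000 + 1/3.9 = 0.2821 S  =>  R_par = 3.545 Ω
V = I × R_par = 5 × 3.545 = 17.73 V
I_R2 = V/R2 = 17.73/91000 = 0.0001948 A

Final answer: 0.0001948 A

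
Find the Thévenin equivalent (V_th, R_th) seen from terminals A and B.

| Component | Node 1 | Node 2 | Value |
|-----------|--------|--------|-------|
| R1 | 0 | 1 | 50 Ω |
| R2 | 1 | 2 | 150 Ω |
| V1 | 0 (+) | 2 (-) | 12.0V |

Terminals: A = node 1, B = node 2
Step 1 — V_th is the open-circuit voltage V_A - V_B (nothing connected across the terminals).
Nodal analysis, taking node 2 as the 0 V reference.
Source V1 fixes V_0 = 12 V.
KCL at each unknown node (sum of currents leaving = 0; resistances in Ω):
  Node 1: (V_1 - 12)/50 + (V_1 - 0)/150 = 0
Collecting terms: 0.02667 × V_1 = 0.24  =>  V_1 = 9 V
V_th = V_1 - V_2 = 9 - 0 = 9 V
Step 2 — R_th: zero the source — replace V1 by a short circuit (node 2 merges into node 0) — and find the resistance seen between A (node 1) and B (node 0).
Reduce the network between node 1 (A) and node 0 (B) by series/parallel combination:
  Rp1 = R1 ‖ R2 (parallel, both between nodes 0 and 1) = 1/(1/50 + 1/150) = 37.5 Ω
R_th = 37.5 Ω

Final answer: V_th = 9 V, R_th = 37.5 Ω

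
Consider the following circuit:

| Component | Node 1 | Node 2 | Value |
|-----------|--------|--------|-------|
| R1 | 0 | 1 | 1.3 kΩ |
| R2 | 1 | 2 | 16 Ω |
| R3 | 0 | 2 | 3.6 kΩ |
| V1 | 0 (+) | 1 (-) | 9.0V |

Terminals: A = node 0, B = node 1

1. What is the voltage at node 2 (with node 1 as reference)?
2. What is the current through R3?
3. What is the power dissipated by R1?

Nodal analysis, taking node 1 as the 0 V reference.
Source V1 fixes V_0 = 9 V.
KCL at each unknown node (sum of currents leaving = 0; resistances in Ω):
  Node 2: (V_2 - 0)/16 + (V_2 - 9)/3600 = 0
Collecting terms: 0.06278 × V_2 = 0.0025  =>  V_2 = 0.03982 V
Part 1:
  Read off the nodal solution: V_2 = 0.03982 V
Part 2:
  I_R3 = (V_0 - V_2)/R3 = (9 - 0.03982)/3600 = 0.002489 A
  Magnitude: I_R3 = 0.002489 A
Part 3:
  I_R1 = (V_0 - V_1)/R1 = (9 - 0)/1300 = 0.006923 A
  P_R1 = I_R1² × R1 = (0.006923)² × 1300 = 0.06231 W

Final answers:
1. V_2 = 0.03982 V
2. I_R3 = 0.002489 A
3. P_R1 = 0.06231 W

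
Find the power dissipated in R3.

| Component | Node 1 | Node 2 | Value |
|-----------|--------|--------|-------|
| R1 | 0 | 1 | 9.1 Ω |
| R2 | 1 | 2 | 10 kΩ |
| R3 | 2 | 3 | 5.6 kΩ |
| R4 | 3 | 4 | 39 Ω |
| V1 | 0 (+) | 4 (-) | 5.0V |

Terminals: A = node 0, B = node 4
Nodal analysis, taking node 4 as the 0 V reference.
Source V1 fixes V_0 = 5 V.
KCL at each unknown node (sum of currents leaving = 0; resistances in Ω):
  Node 1: (V_1 - 5)/9.1 + (V_1 - V_2)/10000 = 0
  Node 2: (V_2 - V_1)/10000 + (V_2 - V_3)/5600 = 0
  Node 3: (V_3 - V_2)/5600 + (V_3 - 0)/39 = 0
Collecting terms (coefficients in siemens):
  0.11·V_1 - 0.0001·V_2 = 0.5495
  0.0002786·V_2 - 0.0001·V_1 - 0.0001786·V_3 = 0
  0.02582·V_3 - 0.0001786·V_2 = 0
Solving these 3 simultaneous equations (Gaussian elimination) gives:
  V_1 = 4.997 V, V_2 = 1.802 V, V_3 = 0.01246 V
I_R3 = (V_2 - V_3)/R3 = (1.802 - 0.01246)/5600 = 0.0003195 A
P_R3 = I_R3² × R3 = (0.0003195)² × 5600 = 0.0005717 W

Final answer: 0.0005717 W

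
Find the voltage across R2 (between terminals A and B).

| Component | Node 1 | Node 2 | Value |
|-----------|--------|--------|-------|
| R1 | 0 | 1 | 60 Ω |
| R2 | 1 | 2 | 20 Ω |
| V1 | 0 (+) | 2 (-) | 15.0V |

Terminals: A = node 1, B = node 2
R1 and R2 are in series across V1 (node 0 → node 1 → node 2), and the output A–B is taken across R2, so this is a voltage divider.
Series current: I = V1/(R1 + R2) = 15/(60 + 20) = 15/80 = 0.1875 A
V_R2 = I × R2 = V1 × R2/(R1 + R2) = 15 × 20/80 = 3.75 V

Final answer: 3.75 V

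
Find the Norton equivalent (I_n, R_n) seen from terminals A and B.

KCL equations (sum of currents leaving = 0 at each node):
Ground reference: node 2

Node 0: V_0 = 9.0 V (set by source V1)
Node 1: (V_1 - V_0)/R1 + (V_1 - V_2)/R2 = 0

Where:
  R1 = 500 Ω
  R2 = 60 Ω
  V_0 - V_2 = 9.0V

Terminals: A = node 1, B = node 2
Find the Thévenin equivalent first; then I_n = V_th/R_th and R_n = R_th.
Step 1 — V_th is the open-circuit voltage V_A - V_B (nothing connected across the terminals).
Nodal analysis, taking node 2 as the 0 V reference.
Source V1 fixes V_0 = 9 V.
KCL at each unknown node (sum of currents leaving = 0; resistances in Ω):
  Node 1: (V_1 - 9)/500 + (V_1 - 0)/60 = 0
Collecting terms: 0.01867 × V_1 = 0.018  =>  V_1 = 0.9643 V
V_th = V_1 - V_2 = 0.9643 - 0 = 0.9643 V
Step 2 — R_th: zero the source — replace V1 by a short circuit (node 2 merges into node 0) — and find the resistance seen between A (node 1) and B (node 0).
Reduce the network between node 1 (A) and node 0 (B) by series/parallel combination:
  Rp1 = R1 ‖ R2 (parallel, both between nodes 0 and 1) = 1/(1/500 + 1/60) = 53.57 Ω
R_th = 53.57 Ω
I_n = V_th/R_th = 0.9643/53.57 = 0.018 A, and R_n = R_th = 53.57 Ω

Final answer: I_n = 0.018 A, R_n = 53.57 Ω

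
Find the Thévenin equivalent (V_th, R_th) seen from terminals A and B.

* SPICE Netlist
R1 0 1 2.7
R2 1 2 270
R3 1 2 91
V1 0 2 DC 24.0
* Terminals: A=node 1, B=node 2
Step 1 — V_th is the open-circuit voltage V_A - V_B (nothing connected across the terminals).
Nodal analysis, taking node 2 as the 0 V reference.
Source V1 fixes V_0 = 24 V.
KCL at each unknown node (sum of currents leaving = 0; resistances in Ω):
  Node 1: (V_1 - 24)/2.7 + (V_1 - 0)/270 + (V_1 - 0)/91 = 0
Collecting terms: 0.3851 × V_1 = 8.889  =>  V_1 = 23.08 V
V_th = V_1 - V_2 = 23.08 - 0 = 23.08 V
Step 2 — R_th: zero the source — replace V1 by a short circuit (node 2 merges into node 0) — and find the resistance seen between A (node 1) and B (node 0).
Reduce the network between node 1 (A) and node 0 (B) by series/parallel combination:
  Rp1 = R1 ‖ R2 ‖ R3 (parallel, all between nodes 0 and 1) = 1/(1/2.7 + 1/270 + 1/91) = 2.597 Ω
R_th = 2.597 Ω

Final answer: V_th = 23.08 V, R_th = 2.597 Ω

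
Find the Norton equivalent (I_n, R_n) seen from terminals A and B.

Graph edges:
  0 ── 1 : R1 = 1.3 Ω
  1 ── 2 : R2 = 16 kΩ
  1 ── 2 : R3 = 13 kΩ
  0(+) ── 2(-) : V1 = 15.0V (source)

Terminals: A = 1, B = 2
Find the Thévenin equivalent first; then I_n = V_th/R_th and R_n = R_th.
Step 1 — V_th is the open-circuit voltage V_A - V_B (nothing connected across the terminals).
Nodal analysis, taking node 2 as the 0 V reference.
Source V1 fixes V_0 = 15 V.
KCL at each unknown node (sum of currents leaving = 0; resistances in Ω):
  Node 1: (V_1 - 15)/1.3 + (V_1 - 0)/16000 + (V_1 - 0)/13000 = 0
Collecting terms: 0.7694 × V_1 = 11.54  =>  V_1 = 15 V
V_th = V_1 - V_2 = 15 - 0 = 15 V
Step 2 — R_th: zero the source — replace V1 by a short circuit (node 2 merges into node 0) — and find the resistance seen between A (node 1) and B (node 0).
Reduce the network between node 1 (A) and node 0 (B) by series/parallel combination:
  Rp1 = R1 ‖ R2 ‖ R3 (parallel, all between nodes 0 and 1) = 1/(1/1.3 + 1/16000 + 1/13000) = 1.3 Ω
R_th = 1.3 Ω
I_n = V_th/R_th = 15/1.3 = 11.54 A, and R_n = R_th = 1.3 Ω

Final answer: I_n = 11.54 A, R_n = 1.3 Ω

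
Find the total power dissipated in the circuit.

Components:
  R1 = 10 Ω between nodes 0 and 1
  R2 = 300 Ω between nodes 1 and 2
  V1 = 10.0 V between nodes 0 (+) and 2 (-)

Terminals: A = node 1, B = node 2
Nodal analysis, taking node 2 as the 0 V reference.
Source V1 fixes V_0 = 10 V.
KCL at each unknown node (sum of currents leaving = 0; resistances in Ω):
  Node 1: (V_1 - 10)/10 + (V_1 - 0)/300 = 0
Collecting terms: 0.1033 × V_1 = 1  =>  V_1 = 9.677 V
Power in each resistor, P = (ΔV)²/R:
  P_R1 = (10 - 9.677)²/10 = 0.01041 W
  P_R2 = (9.677 - 0)²/300 = 0.3122 W
P_total = P_R1 + P_R2 = 0.3226 W

Final answer: 0.3226 W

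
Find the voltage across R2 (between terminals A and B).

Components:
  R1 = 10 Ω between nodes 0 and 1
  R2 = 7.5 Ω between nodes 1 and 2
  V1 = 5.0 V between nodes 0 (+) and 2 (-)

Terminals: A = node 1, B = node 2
R1 and R2 are in series across V1 (node 0 → node 1 → node 2), and the output A–B is taken across R2, so this is a voltage divider.
Series current: I = V1/(R1 + R2) = 5/(10 + 7.5) = 5/17.5 = 0.2857 A
V_R2 = I × R2 = V1 × R2/(R1 + R2) = 5 × 7.5/17.5 = 2.143 V

Final answer: 2.143 V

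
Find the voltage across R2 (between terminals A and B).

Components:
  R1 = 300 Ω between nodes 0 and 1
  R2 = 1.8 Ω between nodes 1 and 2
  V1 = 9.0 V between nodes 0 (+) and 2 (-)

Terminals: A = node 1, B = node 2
R1 and R2 are in series across V1 (node 0 → node 1 → node 2), and the output A–B is taken across R2, so this is a voltage divider.
Series current: I = V1/(R1 + R2) = 9/(300 + 1.8) = 9/301.8 = 0.02982 A
V_R2 = I × R2 = V1 × R2/(R1 + R2) = 9 × 1.8/301.8 = 0.05368 V

Final answer: 0.05368 V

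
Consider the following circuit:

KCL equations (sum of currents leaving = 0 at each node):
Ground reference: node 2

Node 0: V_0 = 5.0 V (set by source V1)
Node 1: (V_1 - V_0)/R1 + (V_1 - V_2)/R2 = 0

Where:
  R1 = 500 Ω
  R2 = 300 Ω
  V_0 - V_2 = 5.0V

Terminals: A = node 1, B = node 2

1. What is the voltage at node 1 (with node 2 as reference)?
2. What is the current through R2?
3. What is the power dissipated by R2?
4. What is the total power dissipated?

Nodal analysis, taking node 2 as the 0 V reference.
Source V1 fixes V_0 = 5 V.
KCL at each unknown node (sum of currents leaving = 0; resistances in Ω):
  Node 1: (V_1 - 5)/500 + (V_1 - 0)/300 = 0
Collecting terms: 0.005333 × V_1 = 0.01  =>  V_1 = 1.875 V
Part 1:
  Read off the nodal solution: V_1 = 1.875 V
Part 2:
  I_R2 = (V_1 - V_2)/R2 = (1.875 - 0)/300 = 0.00625 A
  Magnitude: I_R2 = 0.00625 A
Part 3:
  I_R2 = (V_1 - V_2)/R2 = (1.875 - 0)/300 = 0.00625 A
  P_R2 = I_R2² × R2 = (0.00625)² × 300 = 0.01172 W
Part 4:
  Power in each resistor, P = (ΔV)²/R:
    P_R1 = (5 - 1.875)²/500 = 0.01953 W
    P_R2 = (1.875 - 0)²/300 = 0.01172 W
  P_total = P_R1 + P_R2 = 0.03125 W

Final answers:
1. V_1 = 1.875 V
2. I_R2 = 0.00625 A
3. P_R2 = 0.01172 W
4. P_total = 0.03125 W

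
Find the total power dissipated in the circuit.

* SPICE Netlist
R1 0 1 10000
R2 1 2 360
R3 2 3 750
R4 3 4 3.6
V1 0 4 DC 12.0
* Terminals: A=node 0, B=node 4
Nodal analysis, taking node 4 as the 0 V reference.
Source V1 fixes V_0 = 12 V.
KCL at each unknown node (sum of currents leaving = 0; resistances in Ω):
  Node 1: (V_1 - 12)/10000 + (V_1 - V_2)/360 = 0
  Node 2: (V_2 - V_1)/360 + (V_2 - V_3)/750 = 0
  Node 3: (V_3 - V_2)/750 + (V_3 - 0)/3.6 = 0
Collecting terms (coefficients in siemens):
  0.002878·V_1 - 0.002778·V_2 = 0.0012
  0.004111·V_2 - 0.002778·V_1 - 0.001333·V_3 = 0
  0.2791·V_3 - 0.001333·V_2 = 0
Solving these 3 simultaneous equations (Gaussian elimination) gives:
  V_1 = 1.202 V, V_2 = 0.8137 V, V_3 = 0.003887 V
Power in each resistor, P = (ΔV)²/R:
  P_R1 = (12 - 1.202)²/10000 = 0.01166 W
  P_R2 = (1.202 - 0.8137)²/360 = 0.0004197 W
  P_R3 = (0.8137 - 0.003887)²/750 = 0.0008744 W
  P_R4 = (0.003887 - 0)²/3.6 = 0.000004197 W
P_total = P_R1 + P_R2 + P_R3 + P_R4 = 0.01296 W

Final answer: 0.01296 W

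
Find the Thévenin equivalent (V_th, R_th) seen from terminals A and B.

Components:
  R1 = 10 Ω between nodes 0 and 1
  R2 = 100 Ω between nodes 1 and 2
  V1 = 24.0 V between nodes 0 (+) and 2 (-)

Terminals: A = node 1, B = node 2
Step 1 — V_th is the open-circuit voltage V_A - V_B (nothing connected across the terminals).
Nodal analysis, taking node 2 as the 0 V reference.
Source V1 fixes V_0 = 24 V.
KCL at each unknown node (sum of currents leaving = 0; resistances in Ω):
  Node 1: (V_1 - 24)/10 + (V_1 - 0)/100 = 0
Collecting terms: 0.11 × V_1 = 2.4  =>  V_1 = 21.82 V
V_th = V_1 - V_2 = 21.82 - 0 = 21.82 V
Step 2 — R_th: zero the source — replace V1 by a short circuit (node 2 merges into node 0) — and find the resistance seen between A (node 1) and B (node 0).
Reduce the network between node 1 (A) and node 0 (B) by series/parallel combination:
  Rp1 = R1 ‖ R2 (parallel, both between nodes 0 and 1) = 1/(1/10 + 1/100) = 9.091 Ω
R_th = 9.091 Ω

Final answer: V_th = 21.82 V, R_th = 9.091 Ω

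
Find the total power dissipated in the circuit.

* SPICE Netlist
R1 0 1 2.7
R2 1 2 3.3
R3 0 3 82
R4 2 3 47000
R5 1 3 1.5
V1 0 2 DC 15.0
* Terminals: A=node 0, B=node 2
Nodal analysis, taking node 2 as the 0 V reference.
Source V1 fixes V_0 = 15 V.
KCL at each unknown node (sum of currents leaving = 0; resistances in Ω):
  Node 1: (V_1 - 15)/2.7 + (V_1 - 0)/3.3 + (V_1 - V_3)/1.5 = 0
  Node 3: (V_3 - 15)/82 + (V_3 - 0)/47000 + (V_3 - V_1)/1.5 = 0
Collecting terms (coefficients in siemens):
  1.34·V_1 - 0.6667·V_3 = 5.556
  0.6789·V_3 - 0.6667·V_1 = 0.1829
Determinant D = (1.34)(0.6789) - (-0.6667)(-0.6667) = 0.4653
V_1 = [(5.556)(0.6789) - (-0.6667)(0.1829)]/D = 8.368 V
V_3 = [(1.34)(0.1829) - (5.556)(-0.6667)]/D = 8.487 V
Power in each resistor, P = (ΔV)²/R:
  P_R1 = (15 - 8.368)²/2.7 = 16.29 W
  P_R2 = (8.368 - 0)²/3.3 = 21.22 W
  P_R3 = (15 - 8.487)²/82 = 0.5174 W
  P_R4 = (0 - 8.487)²/47000 = 0.001532 W
  P_R5 = (8.368 - 8.487)²/1.5 = 0.009421 W
P_total = P_R1 + P_R2 + P_R3 + P_R4 + P_R5 = 38.04 W

Final answer: 38.04 W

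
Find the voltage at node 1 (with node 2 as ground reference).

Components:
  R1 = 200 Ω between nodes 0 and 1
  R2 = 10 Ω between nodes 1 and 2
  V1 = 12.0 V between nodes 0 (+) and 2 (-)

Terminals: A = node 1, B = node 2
Nodal analysis, taking node 2 as the 0 V reference.
Source V1 fixes V_0 = 12 V.
KCL at each unknown node (sum of currents leaving = 0; resistances in Ω):
  Node 1: (V_1 - 12)/200 + (V_1 - 0)/10 = 0
Collecting terms: 0.105 × V_1 = 0.06  =>  V_1 = 0.5714 V
The requested potential is V_1 = 0.5714 V.

Final answer: V_1 = 0.5714 V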